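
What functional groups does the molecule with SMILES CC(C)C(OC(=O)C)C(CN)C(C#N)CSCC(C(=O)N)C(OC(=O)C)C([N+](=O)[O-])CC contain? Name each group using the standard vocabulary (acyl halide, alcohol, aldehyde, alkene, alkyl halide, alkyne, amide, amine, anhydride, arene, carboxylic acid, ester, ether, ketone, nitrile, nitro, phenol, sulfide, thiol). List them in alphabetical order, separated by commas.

amide, amine, ester, nitrile, nitro, sulfide

pendant –OC(=O)CH3: an acyloxy group → ester.
pendant –CH2NH2: N on sp³ C, no adjacent C=O → amine.
pendant –C≡N: nitrile.
C–S–C linkage → sulfide (thioether).
pendant –CONH2: carbonyl C bonded to C and N → amide.
pendant –OC(=O)CH3: an acyloxy group → ester.
–NO2 on an sp³ carbon → nitro (the N=O is not a carbonyl).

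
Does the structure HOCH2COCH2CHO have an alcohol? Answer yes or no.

Working along the chain:
  HOCH2: HO– on an sp³ carbon → alcohol.
  CO: –C(=O)– with carbon on both sides → ketone.
  CHO: terminal –CHO: carbonyl C bonded to H and C → aldehyde.
The HOCH2 segment supplies the alcohol: HO– on an sp³ carbon → alcohol.

yes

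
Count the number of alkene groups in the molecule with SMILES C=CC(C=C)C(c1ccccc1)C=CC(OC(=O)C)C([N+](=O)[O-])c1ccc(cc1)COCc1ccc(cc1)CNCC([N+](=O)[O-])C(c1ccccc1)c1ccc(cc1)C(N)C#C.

3

C=C double bond → alkene.
pendant –CH=CH2: C=C double bond → alkene.
pendant –C6H5: benzene ring → arene.
C=C double bond → alkene.
pendant –OC(=O)CH3: an acyloxy group → ester.
–NO2 on an sp³ carbon → nitro (the N=O is not a carbonyl).
para-disubstituted benzene ring → arene.
C–O–C with sp³ carbons on both sides and no adjacent C=O → ether.
para-disubstituted benzene ring → arene.
C–N–C with sp³ carbons and no adjacent C=O → amine (secondary).
–NO2 on an sp³ carbon → nitro (the N=O is not a carbonyl).
pendant –C6H5: benzene ring → arene.
para-disubstituted benzene ring → arene.
–NH2 on an sp³ carbon with no adjacent C=O → amine.
C≡C triple bond → alkyne.
Alkene appears at: CH2=CH, CH(CH=CH2), CH=CH → 3.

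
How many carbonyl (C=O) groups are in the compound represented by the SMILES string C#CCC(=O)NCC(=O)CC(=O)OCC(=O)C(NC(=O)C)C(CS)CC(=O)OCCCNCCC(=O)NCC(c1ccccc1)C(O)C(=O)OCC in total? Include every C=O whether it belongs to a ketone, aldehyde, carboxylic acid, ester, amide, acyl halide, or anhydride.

CH2CONHCH2: amide, 1 C=O (running total 1).
CO: ketone, 1 C=O (running total 2).
CH2COOCH2: ester, 1 C=O (running total 3).
CO: ketone, 1 C=O (running total 4).
CH(NHCOCH3): amide, 1 C=O (running total 5).
CH2COOCH2: ester, 1 C=O (running total 6).
CH2CONHCH2: amide, 1 C=O (running total 7).
COOCH2CH3: ester, 1 C=O (running total 8).

8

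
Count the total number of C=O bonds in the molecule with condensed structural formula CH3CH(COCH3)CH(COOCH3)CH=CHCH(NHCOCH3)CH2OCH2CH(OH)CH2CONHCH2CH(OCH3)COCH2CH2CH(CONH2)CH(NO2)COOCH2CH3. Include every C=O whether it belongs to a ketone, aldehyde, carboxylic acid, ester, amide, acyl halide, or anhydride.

7

CH(COCH3): ketone, 1 C=O (running total 1).
CH(COOCH3): ester, 1 C=O (running total 2).
CH(NHCOCH3): amide, 1 C=O (running total 3).
CH2CONHCH2: amide, 1 C=O (running total 4).
CO: ketone, 1 C=O (running total 5).
CH(CONH2): amide, 1 C=O (running total 6).
COOCH2CH3: ester, 1 C=O (running total 7).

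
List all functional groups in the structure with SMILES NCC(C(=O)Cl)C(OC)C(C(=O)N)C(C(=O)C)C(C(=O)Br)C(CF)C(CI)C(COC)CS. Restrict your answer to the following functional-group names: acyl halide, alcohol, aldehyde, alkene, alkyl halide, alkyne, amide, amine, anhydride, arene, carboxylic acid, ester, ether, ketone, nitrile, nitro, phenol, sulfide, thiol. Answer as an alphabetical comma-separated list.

acyl halide, alkyl halide, amide, amine, ether, ketone, thiol

Reading the structure from left to right:
  H2NCH2: –NH2 on an sp³ carbon with no adjacent C=O → amine.
  CH(COCl): pendant –C(=O)X: carbonyl C bonded to C and halogen → acyl halide.
  CH(OCH3): pendant –OCH3: C–O–C with sp³ C, no adjacent C=O → ether.
  CH(CONH2): pendant –CONH2: carbonyl C bonded to C and N → amide.
  CH(COCH3): pendant –COCH3: carbonyl C bonded to two carbons → ketone.
  CH(COBr): pendant –C(=O)X: carbonyl C bonded to C and halogen → acyl halide.
  CH(CH2F): pendant –CH2X: halogen on sp³ carbon → alkyl halide.
  CH(CH2I): pendant –CH2X: halogen on sp³ carbon → alkyl halide.
  CH(CH2OCH3): pendant –CH2OCH3: C–O–C linkage → ether.
  CH2SH: –SH on an sp³ carbon → thiol.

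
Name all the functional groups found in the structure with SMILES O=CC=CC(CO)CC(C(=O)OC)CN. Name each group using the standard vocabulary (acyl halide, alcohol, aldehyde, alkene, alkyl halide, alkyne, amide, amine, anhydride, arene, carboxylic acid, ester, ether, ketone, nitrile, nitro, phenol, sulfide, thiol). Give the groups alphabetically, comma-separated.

alcohol, aldehyde, alkene, amine, ester

Reading the structure from left to right:
  OHC: terminal –CHO: carbonyl C bonded to H and C → aldehyde.
  CH=CH: C=C double bond → alkene.
  CH(CH2OH): pendant –CH2OH on an sp³ backbone C → alcohol.
  CH(COOCH3): pendant –COOCH3: carbonyl C bonded to C and –OCH3 → ester.
  CH2NH2: –NH2 on an sp³ carbon with no adjacent C=O → amine.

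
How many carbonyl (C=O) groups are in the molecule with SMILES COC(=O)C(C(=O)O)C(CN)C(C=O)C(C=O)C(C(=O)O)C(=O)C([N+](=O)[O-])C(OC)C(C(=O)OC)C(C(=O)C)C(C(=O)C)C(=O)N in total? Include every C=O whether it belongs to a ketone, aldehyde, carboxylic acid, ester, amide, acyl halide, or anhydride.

10

CH3OOC: ester, 1 C=O (running total 1).
CH(COOH): carboxylic acid, 1 C=O (running total 2).
CH(CHO): aldehyde, 1 C=O (running total 3).
CH(CHO): aldehyde, 1 C=O (running total 4).
CH(COOH): carboxylic acid, 1 C=O (running total 5).
CO: ketone, 1 C=O (running total 6).
CH(COOCH3): ester, 1 C=O (running total 7).
CH(COCH3): ketone, 1 C=O (running total 8).
CH(COCH3): ketone, 1 C=O (running total 9).
CONH2: amide, 1 C=O (running total 10).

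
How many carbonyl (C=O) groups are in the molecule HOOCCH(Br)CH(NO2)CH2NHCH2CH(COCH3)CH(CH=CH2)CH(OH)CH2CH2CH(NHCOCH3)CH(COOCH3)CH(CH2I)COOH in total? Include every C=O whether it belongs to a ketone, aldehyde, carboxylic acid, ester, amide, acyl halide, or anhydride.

5

HOOC: carboxylic acid, 1 C=O (running total 1).
CH(COCH3): ketone, 1 C=O (running total 2).
CH(NHCOCH3): amide, 1 C=O (running total 3).
CH(COOCH3): ester, 1 C=O (running total 4).
COOH: carboxylic acid, 1 C=O (running total 5).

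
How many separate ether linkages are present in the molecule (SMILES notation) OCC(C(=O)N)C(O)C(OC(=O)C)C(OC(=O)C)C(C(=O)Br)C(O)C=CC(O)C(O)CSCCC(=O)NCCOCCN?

1

Working along the chain:
  HOCH2: HO– on an sp³ carbon → alcohol.
  CH(CONH2): pendant –CONH2: carbonyl C bonded to C and N → amide.
  CH(OH): –OH on an sp³ carbon → alcohol (secondary).
  CH(OCOCH3): pendant –OC(=O)CH3: an acyloxy group → ester.
  CH(OCOCH3): pendant –OC(=O)CH3: an acyloxy group → ester.
  CH(COBr): pendant –C(=O)X: carbonyl C bonded to C and halogen → acyl halide.
  CH(OH): –OH on an sp³ carbon → alcohol (secondary).
  CH=CH: C=C double bond → alkene.
  CH(OH): –OH on an sp³ carbon → alcohol (secondary).
  CH(OH): –OH on an sp³ carbon → alcohol (secondary).
  CH2SCH2: C–S–C linkage → sulfide (thioether).
  CH2CONHCH2: –C(=O)–N– linkage → amide (the N is not an amine).
  CH2OCH2: C–O–C with sp³ carbons on both sides and no adjacent C=O → ether.
  CH2NH2: –NH2 on an sp³ carbon with no adjacent C=O → amine.
Ether appears at: CH2OCH2 → 1.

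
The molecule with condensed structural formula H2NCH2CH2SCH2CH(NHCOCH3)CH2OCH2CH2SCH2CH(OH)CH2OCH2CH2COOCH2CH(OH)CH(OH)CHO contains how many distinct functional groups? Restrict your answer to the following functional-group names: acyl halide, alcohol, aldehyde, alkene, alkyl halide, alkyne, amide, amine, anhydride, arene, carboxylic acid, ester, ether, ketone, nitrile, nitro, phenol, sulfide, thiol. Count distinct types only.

7

Taking each segment in turn:
  H2NCH2: –NH2 on an sp³ carbon with no adjacent C=O → amine.
  CH2SCH2: C–S–C linkage → sulfide (thioether).
  CH(NHCOCH3): pendant –NHC(=O)CH3: N bonded to a carbonyl → amide (not amine).
  CH2OCH2: C–O–C with sp³ carbons on both sides and no adjacent C=O → ether.
  CH2SCH2: C–S–C linkage → sulfide (thioether).
  CH(OH): –OH on an sp³ carbon → alcohol (secondary).
  CH2OCH2: C–O–C with sp³ carbons on both sides and no adjacent C=O → ether.
  CH2COOCH2: –C(=O)–O–C with C on the carbonyl side → ester.
  CH(OH): –OH on an sp³ carbon → alcohol (secondary).
  CH(OH): –OH on an sp³ carbon → alcohol (secondary).
  CHO: terminal –CHO: carbonyl C bonded to H and C → aldehyde.
Distinct types present: alcohol, aldehyde, amide, amine, ester, ether, sulfide.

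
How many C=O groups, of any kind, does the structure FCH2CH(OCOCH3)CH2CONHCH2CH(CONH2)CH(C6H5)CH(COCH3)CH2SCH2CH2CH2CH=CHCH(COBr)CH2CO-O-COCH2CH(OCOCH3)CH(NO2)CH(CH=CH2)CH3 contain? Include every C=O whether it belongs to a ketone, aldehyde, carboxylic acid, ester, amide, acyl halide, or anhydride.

8

CH(OCOCH3): ester, 1 C=O (running total 1).
CH2CONHCH2: amide, 1 C=O (running total 2).
CH(CONH2): amide, 1 C=O (running total 3).
CH(COCH3): ketone, 1 C=O (running total 4).
CH(COBr): acyl halide, 1 C=O (running total 5).
CH2CO-O-COCH2: anhydride, 2 C=O (running total 7).
CH(OCOCH3): ester, 1 C=O (running total 8).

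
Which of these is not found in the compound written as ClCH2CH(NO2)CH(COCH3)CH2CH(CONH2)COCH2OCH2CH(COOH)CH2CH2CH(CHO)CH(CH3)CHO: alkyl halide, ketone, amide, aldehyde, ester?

aldehyde: present (CH(CHO) — pendant –CHO: carbonyl C bonded to C and H → aldehyde).
alkyl halide: present (ClCH2 — halogen on an sp³ carbon → alkyl halide).
ketone: present (CH(COCH3) — pendant –COCH3: carbonyl C bonded to two carbons → ketone).
amide: present (CH(CONH2) — pendant –CONH2: carbonyl C bonded to C and N → amide).
ester: no segment matches this pattern.

ester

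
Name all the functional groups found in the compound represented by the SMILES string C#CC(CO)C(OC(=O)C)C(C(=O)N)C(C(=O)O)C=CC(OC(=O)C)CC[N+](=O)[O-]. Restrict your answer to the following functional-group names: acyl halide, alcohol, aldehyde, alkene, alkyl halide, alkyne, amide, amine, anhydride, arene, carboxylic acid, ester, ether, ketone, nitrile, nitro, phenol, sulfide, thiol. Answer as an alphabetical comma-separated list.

Taking each segment in turn:
  HC≡C: C≡C triple bond → alkyne.
  CH(CH2OH): pendant –CH2OH on an sp³ backbone C → alcohol.
  CH(OCOCH3): pendant –OC(=O)CH3: an acyloxy group → ester.
  CH(CONH2): pendant –CONH2: carbonyl C bonded to C and N → amide.
  CH(COOH): pendant –COOH: carbonyl C bonded to C and –OH → carboxylic acid.
  CH=CH: C=C double bond → alkene.
  CH(OCOCH3): pendant –OC(=O)CH3: an acyloxy group → ester.
  CH2NO2: –NO2 on carbon → nitro group.

alcohol, alkene, alkyne, amide, carboxylic acid, ester, nitro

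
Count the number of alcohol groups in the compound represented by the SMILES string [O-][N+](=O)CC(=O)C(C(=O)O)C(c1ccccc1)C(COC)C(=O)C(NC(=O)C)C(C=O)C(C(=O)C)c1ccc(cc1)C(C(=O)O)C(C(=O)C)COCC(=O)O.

0

–NO2 on carbon → nitro group.
–C(=O)– with carbon on both sides → ketone.
pendant –COOH: carbonyl C bonded to C and –OH → carboxylic acid.
pendant –C6H5: benzene ring → arene.
pendant –CH2OCH3: C–O–C linkage → ether.
–C(=O)– with carbon on both sides → ketone.
pendant –NHC(=O)CH3: N bonded to a carbonyl → amide (not amine).
pendant –CHO: carbonyl C bonded to C and H → aldehyde.
pendant –COCH3: carbonyl C bonded to two carbons → ketone.
para-disubstituted benzene ring → arene.
pendant –COOH: carbonyl C bonded to C and –OH → carboxylic acid.
pendant –COCH3: carbonyl C bonded to two carbons → ketone.
C–O–C with sp³ carbons on both sides and no adjacent C=O → ether.
–COOH: carbonyl C bonded to –OH and C → carboxylic acid (the –OH is not a separate alcohol).
No segment is a alcohol: CO is ketone, not alcohol; CH(COOH) is carboxylic acid, not alcohol; CH(CH2OCH3) is ether, not alcohol. → 0.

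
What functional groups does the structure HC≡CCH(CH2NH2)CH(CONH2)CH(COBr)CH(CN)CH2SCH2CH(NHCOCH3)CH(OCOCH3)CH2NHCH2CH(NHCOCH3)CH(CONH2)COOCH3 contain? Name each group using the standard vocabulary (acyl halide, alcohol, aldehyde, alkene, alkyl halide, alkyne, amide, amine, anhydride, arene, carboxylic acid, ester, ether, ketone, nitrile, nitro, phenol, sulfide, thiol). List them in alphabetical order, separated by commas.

Reading the structure from left to right:
  HC≡C: C≡C triple bond → alkyne.
  CH(CH2NH2): pendant –CH2NH2: N on sp³ C, no adjacent C=O → amine.
  CH(CONH2): pendant –CONH2: carbonyl C bonded to C and N → amide.
  CH(COBr): pendant –C(=O)X: carbonyl C bonded to C and halogen → acyl halide.
  CH(CN): pendant –C≡N: nitrile.
  CH2SCH2: C–S–C linkage → sulfide (thioether).
  CH(NHCOCH3): pendant –NHC(=O)CH3: N bonded to a carbonyl → amide (not amine).
  CH(OCOCH3): pendant –OC(=O)CH3: an acyloxy group → ester.
  CH2NHCH2: C–N–C with sp³ carbons and no adjacent C=O → amine (secondary).
  CH(NHCOCH3): pendant –NHC(=O)CH3: N bonded to a carbonyl → amide (not amine).
  CH(CONH2): pendant –CONH2: carbonyl C bonded to C and N → amide.
  COOCH3: –C(=O)OCH3: carbonyl C bonded to C and to –OCH3 → ester (not ketone + ether).

acyl halide, alkyne, amide, amine, ester, nitrile, sulfide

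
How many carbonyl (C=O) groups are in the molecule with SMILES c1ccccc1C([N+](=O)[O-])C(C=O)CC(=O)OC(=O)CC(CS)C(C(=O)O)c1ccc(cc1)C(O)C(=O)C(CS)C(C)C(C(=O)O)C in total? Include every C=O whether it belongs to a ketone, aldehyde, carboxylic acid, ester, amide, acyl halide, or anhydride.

CH(CHO): aldehyde, 1 C=O (running total 1).
CH2CO-O-COCH2: anhydride, 2 C=O (running total 3).
CH(COOH): carboxylic acid, 1 C=O (running total 4).
CO: ketone, 1 C=O (running total 5).
CH(COOH): carboxylic acid, 1 C=O (running total 6).

6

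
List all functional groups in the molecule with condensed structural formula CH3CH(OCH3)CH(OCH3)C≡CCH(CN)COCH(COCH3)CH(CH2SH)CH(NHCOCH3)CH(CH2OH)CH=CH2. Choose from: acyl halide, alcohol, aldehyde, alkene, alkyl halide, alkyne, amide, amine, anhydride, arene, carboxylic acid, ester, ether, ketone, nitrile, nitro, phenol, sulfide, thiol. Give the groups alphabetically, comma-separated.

alcohol, alkene, alkyne, amide, ether, ketone, nitrile, thiol

Working along the chain:
  CH(OCH3): pendant –OCH3: C–O–C with sp³ C, no adjacent C=O → ether.
  CH(OCH3): pendant –OCH3: C–O–C with sp³ C, no adjacent C=O → ether.
  C≡C: C≡C triple bond → alkyne.
  CH(CN): pendant –C≡N: nitrile.
  CO: –C(=O)– with carbon on both sides → ketone.
  CH(COCH3): pendant –COCH3: carbonyl C bonded to two carbons → ketone.
  CH(CH2SH): pendant –CH2SH → thiol.
  CH(NHCOCH3): pendant –NHC(=O)CH3: N bonded to a carbonyl → amide (not amine).
  CH(CH2OH): pendant –CH2OH on an sp³ backbone C → alcohol.
  CH=CH2: C=C double bond → alkene.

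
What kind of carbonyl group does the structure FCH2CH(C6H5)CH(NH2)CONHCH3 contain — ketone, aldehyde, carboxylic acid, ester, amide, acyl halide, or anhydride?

amide

The carbonyl is in the CONHCH3 segment: –C(=O)NHCH3: carbonyl C bonded to C and to N → amide (the N is not an amine).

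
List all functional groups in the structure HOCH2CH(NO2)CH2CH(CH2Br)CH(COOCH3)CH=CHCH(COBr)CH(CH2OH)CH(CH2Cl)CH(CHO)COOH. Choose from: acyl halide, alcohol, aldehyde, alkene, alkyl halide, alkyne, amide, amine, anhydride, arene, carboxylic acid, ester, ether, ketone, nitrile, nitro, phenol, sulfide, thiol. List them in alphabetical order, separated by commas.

Working along the chain:
  HOCH2: HO– on an sp³ carbon → alcohol.
  CH(NO2): –NO2 on an sp³ carbon → nitro (the N=O is not a carbonyl).
  CH(CH2Br): pendant –CH2X: halogen on sp³ carbon → alkyl halide.
  CH(COOCH3): pendant –COOCH3: carbonyl C bonded to C and –OCH3 → ester.
  CH=CH: C=C double bond → alkene.
  CH(COBr): pendant –C(=O)X: carbonyl C bonded to C and halogen → acyl halide.
  CH(CH2OH): pendant –CH2OH on an sp³ backbone C → alcohol.
  CH(CH2Cl): pendant –CH2X: halogen on sp³ carbon → alkyl halide.
  CH(CHO): pendant –CHO: carbonyl C bonded to C and H → aldehyde.
  COOH: –COOH: carbonyl C bonded to –OH and C → carboxylic acid (the –OH is not a separate alcohol).

acyl halide, alcohol, aldehyde, alkene, alkyl halide, carboxylic acid, ester, nitro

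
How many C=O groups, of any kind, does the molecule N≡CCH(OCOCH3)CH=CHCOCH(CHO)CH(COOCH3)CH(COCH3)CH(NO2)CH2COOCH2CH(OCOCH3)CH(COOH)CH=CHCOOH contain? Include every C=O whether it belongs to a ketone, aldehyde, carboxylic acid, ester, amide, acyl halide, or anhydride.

CH(OCOCH3): ester, 1 C=O (running total 1).
CO: ketone, 1 C=O (running total 2).
CH(CHO): aldehyde, 1 C=O (running total 3).
CH(COOCH3): ester, 1 C=O (running total 4).
CH(COCH3): ketone, 1 C=O (running total 5).
CH2COOCH2: ester, 1 C=O (running total 6).
CH(OCOCH3): ester, 1 C=O (running total 7).
CH(COOH): carboxylic acid, 1 C=O (running total 8).
COOH: carboxylic acid, 1 C=O (running total 9).

9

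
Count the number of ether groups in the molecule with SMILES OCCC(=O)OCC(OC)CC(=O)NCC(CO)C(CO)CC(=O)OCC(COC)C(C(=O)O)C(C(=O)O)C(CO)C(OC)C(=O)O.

HO– on an sp³ carbon → alcohol.
–C(=O)–O–C with C on the carbonyl side → ester.
pendant –OCH3: C–O–C with sp³ C, no adjacent C=O → ether.
–C(=O)–N– linkage → amide (the N is not an amine).
pendant –CH2OH on an sp³ backbone C → alcohol.
pendant –CH2OH on an sp³ backbone C → alcohol.
–C(=O)–O–C with C on the carbonyl side → ester.
pendant –CH2OCH3: C–O–C linkage → ether.
pendant –COOH: carbonyl C bonded to C and –OH → carboxylic acid.
pendant –COOH: carbonyl C bonded to C and –OH → carboxylic acid.
pendant –CH2OH on an sp³ backbone C → alcohol.
pendant –OCH3: C–O–C with sp³ C, no adjacent C=O → ether.
–COOH: carbonyl C bonded to –OH and C → carboxylic acid (the –OH is not a separate alcohol).
Ether appears at: CH(OCH3), CH(CH2OCH3), CH(OCH3) → 3.

3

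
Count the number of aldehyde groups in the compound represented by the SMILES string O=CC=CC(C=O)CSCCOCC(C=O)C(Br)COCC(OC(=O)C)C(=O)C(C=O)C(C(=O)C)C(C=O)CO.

5

Working along the chain:
  OHC: terminal –CHO: carbonyl C bonded to H and C → aldehyde.
  CH=CH: C=C double bond → alkene.
  CH(CHO): pendant –CHO: carbonyl C bonded to C and H → aldehyde.
  CH2SCH2: C–S–C linkage → sulfide (thioether).
  CH2OCH2: C–O–C with sp³ carbons on both sides and no adjacent C=O → ether.
  CH(CHO): pendant –CHO: carbonyl C bonded to C and H → aldehyde.
  CH(Br): halogen on an sp³ carbon → alkyl halide.
  CH2OCH2: C–O–C with sp³ carbons on both sides and no adjacent C=O → ether.
  CH(OCOCH3): pendant –OC(=O)CH3: an acyloxy group → ester.
  CO: –C(=O)– with carbon on both sides → ketone.
  CH(CHO): pendant –CHO: carbonyl C bonded to C and H → aldehyde.
  CH(COCH3): pendant –COCH3: carbonyl C bonded to two carbons → ketone.
  CH(CHO): pendant –CHO: carbonyl C bonded to C and H → aldehyde.
  CH2OH: –OH on an sp³ carbon → alcohol.
Aldehyde appears at: OHC, CH(CHO), CH(CHO), CH(CHO), CH(CHO) → 5.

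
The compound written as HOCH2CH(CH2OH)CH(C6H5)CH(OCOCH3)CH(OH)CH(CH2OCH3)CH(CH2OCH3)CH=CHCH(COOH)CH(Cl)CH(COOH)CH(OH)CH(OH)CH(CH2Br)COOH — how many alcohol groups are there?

Reading the structure from left to right:
  HOCH2: HO– on an sp³ carbon → alcohol.
  CH(CH2OH): pendant –CH2OH on an sp³ backbone C → alcohol.
  CH(C6H5): pendant –C6H5: benzene ring → arene.
  CH(OCOCH3): pendant –OC(=O)CH3: an acyloxy group → ester.
  CH(OH): –OH on an sp³ carbon → alcohol (secondary).
  CH(CH2OCH3): pendant –CH2OCH3: C–O–C linkage → ether.
  CH(CH2OCH3): pendant –CH2OCH3: C–O–C linkage → ether.
  CH=CH: C=C double bond → alkene.
  CH(COOH): pendant –COOH: carbonyl C bonded to C and –OH → carboxylic acid.
  CH(Cl): halogen on an sp³ carbon → alkyl halide.
  CH(COOH): pendant –COOH: carbonyl C bonded to C and –OH → carboxylic acid.
  CH(OH): –OH on an sp³ carbon → alcohol (secondary).
  CH(OH): –OH on an sp³ carbon → alcohol (secondary).
  CH(CH2Br): pendant –CH2X: halogen on sp³ carbon → alkyl halide.
  COOH: –COOH: carbonyl C bonded to –OH and C → carboxylic acid (the –OH is not a separate alcohol).
Alcohol appears at: HOCH2, CH(CH2OH), CH(OH), CH(OH), CH(OH) → 5.

5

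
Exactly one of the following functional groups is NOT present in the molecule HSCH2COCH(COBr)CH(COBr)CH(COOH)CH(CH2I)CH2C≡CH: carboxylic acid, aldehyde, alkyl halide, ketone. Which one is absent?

ketone: present (CO — –C(=O)– with carbon on both sides → ketone).
carboxylic acid: present (CH(COOH) — pendant –COOH: carbonyl C bonded to C and –OH → carboxylic acid).
alkyl halide: present (CH(CH2I) — pendant –CH2X: halogen on sp³ carbon → alkyl halide).
aldehyde: absent. In CO, the carbonyl carbon is bonded to two carbons, so it is a ketone, not an aldehyde. In CH(COOH), the carbonyl carbon bears –OH, not –H, so it is a carboxylic acid.

aldehyde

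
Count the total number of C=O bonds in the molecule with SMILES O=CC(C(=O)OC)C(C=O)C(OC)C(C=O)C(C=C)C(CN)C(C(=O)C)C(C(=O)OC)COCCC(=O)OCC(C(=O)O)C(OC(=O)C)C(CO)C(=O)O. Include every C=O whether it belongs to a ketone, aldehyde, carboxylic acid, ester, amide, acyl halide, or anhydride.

10

OHC: aldehyde, 1 C=O (running total 1).
CH(COOCH3): ester, 1 C=O (running total 2).
CH(CHO): aldehyde, 1 C=O (running total 3).
CH(CHO): aldehyde, 1 C=O (running total 4).
CH(COCH3): ketone, 1 C=O (running total 5).
CH(COOCH3): ester, 1 C=O (running total 6).
CH2COOCH2: ester, 1 C=O (running total 7).
CH(COOH): carboxylic acid, 1 C=O (running total 8).
CH(OCOCH3): ester, 1 C=O (running total 9).
COOH: carboxylic acid, 1 C=O (running total 10).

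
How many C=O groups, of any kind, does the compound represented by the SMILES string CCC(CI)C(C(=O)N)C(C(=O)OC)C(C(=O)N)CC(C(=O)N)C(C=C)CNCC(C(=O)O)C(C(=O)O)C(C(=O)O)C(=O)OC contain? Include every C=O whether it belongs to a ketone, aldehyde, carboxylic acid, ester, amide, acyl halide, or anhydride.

8

CH(CONH2): amide, 1 C=O (running total 1).
CH(COOCH3): ester, 1 C=O (running total 2).
CH(CONH2): amide, 1 C=O (running total 3).
CH(CONH2): amide, 1 C=O (running total 4).
CH(COOH): carboxylic acid, 1 C=O (running total 5).
CH(COOH): carboxylic acid, 1 C=O (running total 6).
CH(COOH): carboxylic acid, 1 C=O (running total 7).
COOCH3: ester, 1 C=O (running total 8).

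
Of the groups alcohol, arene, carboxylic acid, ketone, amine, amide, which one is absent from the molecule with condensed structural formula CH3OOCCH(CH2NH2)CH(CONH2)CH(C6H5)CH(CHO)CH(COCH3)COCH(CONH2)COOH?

arene: present (CH(C6H5) — pendant –C6H5: benzene ring → arene).
ketone: present (CH(COCH3) — pendant –COCH3: carbonyl C bonded to two carbons → ketone).
amide: present (CH(CONH2) — pendant –CONH2: carbonyl C bonded to C and N → amide).
amine: present (CH(CH2NH2) — pendant –CH2NH2: N on sp³ C, no adjacent C=O → amine).
carboxylic acid: present (COOH — –COOH: carbonyl C bonded to –OH and C → carboxylic acid (the –OH is not a separate alcohol)).
alcohol: absent. In COOH, the –OH sits on a carbonyl carbon, making it part of a carboxylic acid, not an alcohol.

alcohol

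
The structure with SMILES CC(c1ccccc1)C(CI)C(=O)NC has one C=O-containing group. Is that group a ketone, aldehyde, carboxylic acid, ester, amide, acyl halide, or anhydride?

amide

The carbonyl is in the CONHCH3 segment: –C(=O)NHCH3: carbonyl C bonded to C and to N → amide (the N is not an amine).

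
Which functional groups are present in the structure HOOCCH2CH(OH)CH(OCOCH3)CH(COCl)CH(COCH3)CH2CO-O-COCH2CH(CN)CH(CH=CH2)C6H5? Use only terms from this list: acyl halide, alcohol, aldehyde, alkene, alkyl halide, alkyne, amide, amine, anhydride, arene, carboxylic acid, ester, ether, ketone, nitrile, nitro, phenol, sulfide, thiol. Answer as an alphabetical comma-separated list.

Reading the structure from left to right:
  HOOC: –COOH: carbonyl C bonded to –OH and C → carboxylic acid (the –OH is not a separate alcohol).
  CH(OH): –OH on an sp³ carbon → alcohol (secondary).
  CH(OCOCH3): pendant –OC(=O)CH3: an acyloxy group → ester.
  CH(COCl): pendant –C(=O)X: carbonyl C bonded to C and halogen → acyl halide.
  CH(COCH3): pendant –COCH3: carbonyl C bonded to two carbons → ketone.
  CH2CO-O-COCH2: two acyl groups sharing one oxygen, –C(=O)–O–C(=O)– → anhydride.
  CH(CN): pendant –C≡N: nitrile.
  CH(CH=CH2): pendant –CH=CH2: C=C double bond → alkene.
  C6H5: –C6H5 phenyl ring → arene.

acyl halide, alcohol, alkene, anhydride, arene, carboxylic acid, ester, ketone, nitrile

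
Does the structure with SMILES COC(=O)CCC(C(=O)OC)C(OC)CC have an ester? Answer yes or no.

CH3O–C(=O)–: carbonyl C bonded to C and to –OCH3 → ester (not ketone + ether).
pendant –COOCH3: carbonyl C bonded to C and –OCH3 → ester.
pendant –OCH3: C–O–C with sp³ C, no adjacent C=O → ether.
The CH3OOC segment supplies the ester: CH3O–C(=O)–: carbonyl C bonded to C and to –OCH3 → ester (not ketone + ether).

yes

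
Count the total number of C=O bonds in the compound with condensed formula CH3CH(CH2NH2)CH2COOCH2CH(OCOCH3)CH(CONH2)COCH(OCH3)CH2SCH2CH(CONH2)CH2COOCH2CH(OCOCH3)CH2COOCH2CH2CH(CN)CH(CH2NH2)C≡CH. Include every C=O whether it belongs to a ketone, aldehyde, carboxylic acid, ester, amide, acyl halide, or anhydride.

8

CH2COOCH2: ester, 1 C=O (running total 1).
CH(OCOCH3): ester, 1 C=O (running total 2).
CH(CONH2): amide, 1 C=O (running total 3).
CO: ketone, 1 C=O (running total 4).
CH(CONH2): amide, 1 C=O (running total 5).
CH2COOCH2: ester, 1 C=O (running total 6).
CH(OCOCH3): ester, 1 C=O (running total 7).
CH2COOCH2: ester, 1 C=O (running total 8).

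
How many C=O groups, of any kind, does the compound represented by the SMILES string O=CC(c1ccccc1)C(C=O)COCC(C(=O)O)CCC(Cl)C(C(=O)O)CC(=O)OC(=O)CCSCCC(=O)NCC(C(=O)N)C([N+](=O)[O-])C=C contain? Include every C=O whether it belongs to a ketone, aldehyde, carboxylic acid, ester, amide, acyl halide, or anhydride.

8

OHC: aldehyde, 1 C=O (running total 1).
CH(CHO): aldehyde, 1 C=O (running total 2).
CH(COOH): carboxylic acid, 1 C=O (running total 3).
CH(COOH): carboxylic acid, 1 C=O (running total 4).
CH2CO-O-COCH2: anhydride, 2 C=O (running total 6).
CH2CONHCH2: amide, 1 C=O (running total 7).
CH(CONH2): amide, 1 C=O (running total 8).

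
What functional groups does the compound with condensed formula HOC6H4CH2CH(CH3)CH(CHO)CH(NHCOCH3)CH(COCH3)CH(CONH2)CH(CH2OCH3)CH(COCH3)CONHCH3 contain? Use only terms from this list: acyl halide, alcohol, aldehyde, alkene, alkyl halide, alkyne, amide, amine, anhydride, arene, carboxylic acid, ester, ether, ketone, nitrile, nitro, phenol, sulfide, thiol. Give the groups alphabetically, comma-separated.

aldehyde, amide, arene, ether, ketone, phenol

Reading the structure from left to right:
  HOC6H4: –OH attached directly to an aromatic ring → phenol (not alcohol); the ring itself is an arene.
  CH(CHO): pendant –CHO: carbonyl C bonded to C and H → aldehyde.
  CH(NHCOCH3): pendant –NHC(=O)CH3: N bonded to a carbonyl → amide (not amine).
  CH(COCH3): pendant –COCH3: carbonyl C bonded to two carbons → ketone.
  CH(CONH2): pendant –CONH2: carbonyl C bonded to C and N → amide.
  CH(CH2OCH3): pendant –CH2OCH3: C–O–C linkage → ether.
  CH(COCH3): pendant –COCH3: carbonyl C bonded to two carbons → ketone.
  CONHCH3: –C(=O)NHCH3: carbonyl C bonded to C and to N → amide (the N is not an amine).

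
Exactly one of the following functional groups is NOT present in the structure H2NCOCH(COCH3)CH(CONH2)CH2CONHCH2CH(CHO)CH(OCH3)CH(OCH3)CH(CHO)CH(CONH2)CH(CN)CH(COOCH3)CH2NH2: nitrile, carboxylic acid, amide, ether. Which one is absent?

ether: present (CH(OCH3) — pendant –OCH3: C–O–C with sp³ C, no adjacent C=O → ether).
nitrile: present (CH(CN) — pendant –C≡N: nitrile).
amide: present (H2NCO — –C(=O)NH2: carbonyl C bonded to C and to N → amide (the N is not a separate amine)).
carboxylic acid: absent. In CH(COOCH3), the acyl oxygen is bonded to carbon (–O–C), not to H, so this is an ester. In each of H2NCO, CH(CONH2) and CH2CONHCH2, the carbonyl is bonded to nitrogen, not to –OH; that is an amide.

carboxylic acid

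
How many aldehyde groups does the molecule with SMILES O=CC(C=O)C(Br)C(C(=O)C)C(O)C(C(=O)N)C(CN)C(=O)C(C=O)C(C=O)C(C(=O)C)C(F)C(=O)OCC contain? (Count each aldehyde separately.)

4

Reading the structure from left to right:
  OHC: terminal –CHO: carbonyl C bonded to H and C → aldehyde.
  CH(CHO): pendant –CHO: carbonyl C bonded to C and H → aldehyde.
  CH(Br): halogen on an sp³ carbon → alkyl halide.
  CH(COCH3): pendant –COCH3: carbonyl C bonded to two carbons → ketone.
  CH(OH): –OH on an sp³ carbon → alcohol (secondary).
  CH(CONH2): pendant –CONH2: carbonyl C bonded to C and N → amide.
  CH(CH2NH2): pendant –CH2NH2: N on sp³ C, no adjacent C=O → amine.
  CO: –C(=O)– with carbon on both sides → ketone.
  CH(CHO): pendant –CHO: carbonyl C bonded to C and H → aldehyde.
  CH(CHO): pendant –CHO: carbonyl C bonded to C and H → aldehyde.
  CH(COCH3): pendant –COCH3: carbonyl C bonded to two carbons → ketone.
  CH(F): halogen on an sp³ carbon → alkyl halide.
  COOCH2CH3: –C(=O)OCH2CH3: carbonyl C bonded to C and to –OEt → ester.
Aldehyde appears at: OHC, CH(CHO), CH(CHO), CH(CHO) → 4.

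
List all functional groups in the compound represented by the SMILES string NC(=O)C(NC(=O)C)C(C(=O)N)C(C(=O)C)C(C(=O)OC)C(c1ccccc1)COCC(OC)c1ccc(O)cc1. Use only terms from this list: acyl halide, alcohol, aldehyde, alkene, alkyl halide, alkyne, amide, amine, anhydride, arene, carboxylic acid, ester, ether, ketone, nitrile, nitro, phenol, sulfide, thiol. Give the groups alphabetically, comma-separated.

amide, arene, ester, ether, ketone, phenol

–C(=O)NH2: carbonyl C bonded to C and to N → amide (the N is not a separate amine).
pendant –NHC(=O)CH3: N bonded to a carbonyl → amide (not amine).
pendant –CONH2: carbonyl C bonded to C and N → amide.
pendant –COCH3: carbonyl C bonded to two carbons → ketone.
pendant –COOCH3: carbonyl C bonded to C and –OCH3 → ester.
pendant –C6H5: benzene ring → arene.
C–O–C with sp³ carbons on both sides and no adjacent C=O → ether.
pendant –OCH3: C–O–C with sp³ C, no adjacent C=O → ether.
–OH attached directly to an aromatic ring → phenol (not alcohol); the ring itself is an arene.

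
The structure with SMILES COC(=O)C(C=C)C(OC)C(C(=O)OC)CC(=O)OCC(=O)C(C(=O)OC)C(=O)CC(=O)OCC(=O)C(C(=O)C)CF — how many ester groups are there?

CH3O–C(=O)–: carbonyl C bonded to C and to –OCH3 → ester (not ketone + ether).
pendant –CH=CH2: C=C double bond → alkene.
pendant –OCH3: C–O–C with sp³ C, no adjacent C=O → ether.
pendant –COOCH3: carbonyl C bonded to C and –OCH3 → ester.
–C(=O)–O–C with C on the carbonyl side → ester.
–C(=O)– with carbon on both sides → ketone.
pendant –COOCH3: carbonyl C bonded to C and –OCH3 → ester.
–C(=O)– with carbon on both sides → ketone.
–C(=O)–O–C with C on the carbonyl side → ester.
–C(=O)– with carbon on both sides → ketone.
pendant –COCH3: carbonyl C bonded to two carbons → ketone.
halogen on an sp³ carbon → alkyl halide.
Ester appears at: CH3OOC, CH(COOCH3), CH2COOCH2, CH(COOCH3), CH2COOCH2 → 5.

5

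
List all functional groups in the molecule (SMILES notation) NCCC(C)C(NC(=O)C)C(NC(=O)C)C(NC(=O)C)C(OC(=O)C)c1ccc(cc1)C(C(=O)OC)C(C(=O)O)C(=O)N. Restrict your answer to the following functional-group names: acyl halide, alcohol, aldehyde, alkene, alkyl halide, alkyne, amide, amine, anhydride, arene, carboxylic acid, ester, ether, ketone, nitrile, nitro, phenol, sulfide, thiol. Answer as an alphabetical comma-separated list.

amide, amine, arene, carboxylic acid, ester

–NH2 on an sp³ carbon with no adjacent C=O → amine.
pendant –NHC(=O)CH3: N bonded to a carbonyl → amide (not amine).
pendant –NHC(=O)CH3: N bonded to a carbonyl → amide (not amine).
pendant –NHC(=O)CH3: N bonded to a carbonyl → amide (not amine).
pendant –OC(=O)CH3: an acyloxy group → ester.
para-disubstituted benzene ring → arene.
pendant –COOCH3: carbonyl C bonded to C and –OCH3 → ester.
pendant –COOH: carbonyl C bonded to C and –OH → carboxylic acid.
–C(=O)NH2: carbonyl C bonded to C and to N → amide (the N is not a separate amine).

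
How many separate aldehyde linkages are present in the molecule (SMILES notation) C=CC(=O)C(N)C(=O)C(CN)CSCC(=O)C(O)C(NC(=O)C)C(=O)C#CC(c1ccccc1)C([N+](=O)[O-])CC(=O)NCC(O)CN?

0

Reading the structure from left to right:
  CH2=CH: C=C double bond → alkene.
  CO: –C(=O)– with carbon on both sides → ketone.
  CH(NH2): –NH2 on an sp³ carbon with no adjacent C=O → amine.
  CO: –C(=O)– with carbon on both sides → ketone.
  CH(CH2NH2): pendant –CH2NH2: N on sp³ C, no adjacent C=O → amine.
  CH2SCH2: C–S–C linkage → sulfide (thioether).
  CO: –C(=O)– with carbon on both sides → ketone.
  CH(OH): –OH on an sp³ carbon → alcohol (secondary).
  CH(NHCOCH3): pendant –NHC(=O)CH3: N bonded to a carbonyl → amide (not amine).
  CO: –C(=O)– with carbon on both sides → ketone.
  C≡C: C≡C triple bond → alkyne.
  CH(C6H5): pendant –C6H5: benzene ring → arene.
  CH(NO2): –NO2 on an sp³ carbon → nitro (the N=O is not a carbonyl).
  CH2CONHCH2: –C(=O)–N– linkage → amide (the N is not an amine).
  CH(OH): –OH on an sp³ carbon → alcohol (secondary).
  CH2NH2: –NH2 on an sp³ carbon with no adjacent C=O → amine.
No segment is a aldehyde: CO is ketone, not aldehyde; CO is ketone, not aldehyde; CO is ketone, not aldehyde. → 0.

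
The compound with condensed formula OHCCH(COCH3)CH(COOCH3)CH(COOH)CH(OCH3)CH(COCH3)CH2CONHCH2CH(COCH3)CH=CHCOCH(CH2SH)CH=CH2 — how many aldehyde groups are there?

terminal –CHO: carbonyl C bonded to H and C → aldehyde.
pendant –COCH3: carbonyl C bonded to two carbons → ketone.
pendant –COOCH3: carbonyl C bonded to C and –OCH3 → ester.
pendant –COOH: carbonyl C bonded to C and –OH → carboxylic acid.
pendant –OCH3: C–O–C with sp³ C, no adjacent C=O → ether.
pendant –COCH3: carbonyl C bonded to two carbons → ketone.
–C(=O)–N– linkage → amide (the N is not an amine).
pendant –COCH3: carbonyl C bonded to two carbons → ketone.
C=C double bond → alkene.
–C(=O)– with carbon on both sides → ketone.
pendant –CH2SH → thiol.
C=C double bond → alkene.
Aldehyde appears at: OHC → 1.

1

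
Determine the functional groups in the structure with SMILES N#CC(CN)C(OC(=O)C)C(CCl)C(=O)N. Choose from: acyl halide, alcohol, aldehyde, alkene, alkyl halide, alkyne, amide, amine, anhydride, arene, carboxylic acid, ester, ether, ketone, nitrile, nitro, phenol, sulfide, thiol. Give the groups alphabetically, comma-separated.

N≡C–: carbon triple-bonded to nitrogen → nitrile.
pendant –CH2NH2: N on sp³ C, no adjacent C=O → amine.
pendant –OC(=O)CH3: an acyloxy group → ester.
pendant –CH2X: halogen on sp³ carbon → alkyl halide.
–C(=O)NH2: carbonyl C bonded to C and to N → amide (the N is not a separate amine).

alkyl halide, amide, amine, ester, nitrile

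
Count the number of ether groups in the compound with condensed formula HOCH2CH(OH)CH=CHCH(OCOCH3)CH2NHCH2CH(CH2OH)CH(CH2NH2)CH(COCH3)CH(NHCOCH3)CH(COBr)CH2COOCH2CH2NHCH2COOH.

0

HO– on an sp³ carbon → alcohol.
–OH on an sp³ carbon → alcohol (secondary).
C=C double bond → alkene.
pendant –OC(=O)CH3: an acyloxy group → ester.
C–N–C with sp³ carbons and no adjacent C=O → amine (secondary).
pendant –CH2OH on an sp³ backbone C → alcohol.
pendant –CH2NH2: N on sp³ C, no adjacent C=O → amine.
pendant –COCH3: carbonyl C bonded to two carbons → ketone.
pendant –NHC(=O)CH3: N bonded to a carbonyl → amide (not amine).
pendant –C(=O)X: carbonyl C bonded to C and halogen → acyl halide.
–C(=O)–O–C with C on the carbonyl side → ester.
C–N–C with sp³ carbons and no adjacent C=O → amine (secondary).
–COOH: carbonyl C bonded to –OH and C → carboxylic acid (the –OH is not a separate alcohol).
No segment is a ether: HOCH2 is alcohol, not ether; CH(OH) is alcohol, not ether; CH(OCOCH3) is ester, not ether. → 0.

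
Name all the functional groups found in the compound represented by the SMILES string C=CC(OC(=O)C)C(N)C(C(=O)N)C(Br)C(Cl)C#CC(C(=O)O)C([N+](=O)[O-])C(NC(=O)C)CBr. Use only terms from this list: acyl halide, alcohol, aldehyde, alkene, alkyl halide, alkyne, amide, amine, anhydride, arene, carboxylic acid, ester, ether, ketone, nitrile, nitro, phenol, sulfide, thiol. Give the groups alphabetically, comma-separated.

Reading the structure from left to right:
  CH2=CH: C=C double bond → alkene.
  CH(OCOCH3): pendant –OC(=O)CH3: an acyloxy group → ester.
  CH(NH2): –NH2 on an sp³ carbon with no adjacent C=O → amine.
  CH(CONH2): pendant –CONH2: carbonyl C bonded to C and N → amide.
  CH(Br): halogen on an sp³ carbon → alkyl halide.
  CH(Cl): halogen on an sp³ carbon → alkyl halide.
  C≡C: C≡C triple bond → alkyne.
  CH(COOH): pendant –COOH: carbonyl C bonded to C and –OH → carboxylic acid.
  CH(NO2): –NO2 on an sp³ carbon → nitro (the N=O is not a carbonyl).
  CH(NHCOCH3): pendant –NHC(=O)CH3: N bonded to a carbonyl → amide (not amine).
  CH2Br: halogen on an sp³ carbon → alkyl halide.

alkene, alkyl halide, alkyne, amide, amine, carboxylic acid, ester, nitro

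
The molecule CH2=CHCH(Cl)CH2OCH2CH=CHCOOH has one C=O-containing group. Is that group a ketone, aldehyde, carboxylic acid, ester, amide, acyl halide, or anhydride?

carboxylic acid

The carbonyl is in the COOH segment: –COOH: carbonyl C bonded to –OH and C → carboxylic acid (the –OH is not a separate alcohol).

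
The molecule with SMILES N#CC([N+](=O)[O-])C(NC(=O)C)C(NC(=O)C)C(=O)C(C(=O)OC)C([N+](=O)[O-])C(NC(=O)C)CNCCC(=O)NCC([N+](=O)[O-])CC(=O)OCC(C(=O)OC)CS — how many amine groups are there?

1

N≡C–: carbon triple-bonded to nitrogen → nitrile.
–NO2 on an sp³ carbon → nitro (the N=O is not a carbonyl).
pendant –NHC(=O)CH3: N bonded to a carbonyl → amide (not amine).
pendant –NHC(=O)CH3: N bonded to a carbonyl → amide (not amine).
–C(=O)– with carbon on both sides → ketone.
pendant –COOCH3: carbonyl C bonded to C and –OCH3 → ester.
–NO2 on an sp³ carbon → nitro (the N=O is not a carbonyl).
pendant –NHC(=O)CH3: N bonded to a carbonyl → amide (not amine).
C–N–C with sp³ carbons and no adjacent C=O → amine (secondary).
–C(=O)–N– linkage → amide (the N is not an amine).
–NO2 on an sp³ carbon → nitro (the N=O is not a carbonyl).
–C(=O)–O–C with C on the carbonyl side → ester.
pendant –COOCH3: carbonyl C bonded to C and –OCH3 → ester.
–SH on an sp³ carbon → thiol.
Amine appears at: CH2NHCH2 → 1.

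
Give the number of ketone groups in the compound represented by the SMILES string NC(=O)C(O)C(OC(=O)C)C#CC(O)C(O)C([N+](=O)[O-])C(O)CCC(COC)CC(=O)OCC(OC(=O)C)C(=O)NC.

0

Reading the structure from left to right:
  H2NCO: –C(=O)NH2: carbonyl C bonded to C and to N → amide (the N is not a separate amine).
  CH(OH): –OH on an sp³ carbon → alcohol (secondary).
  CH(OCOCH3): pendant –OC(=O)CH3: an acyloxy group → ester.
  C≡C: C≡C triple bond → alkyne.
  CH(OH): –OH on an sp³ carbon → alcohol (secondary).
  CH(OH): –OH on an sp³ carbon → alcohol (secondary).
  CH(NO2): –NO2 on an sp³ carbon → nitro (the N=O is not a carbonyl).
  CH(OH): –OH on an sp³ carbon → alcohol (secondary).
  CH(CH2OCH3): pendant –CH2OCH3: C–O–C linkage → ether.
  CH2COOCH2: –C(=O)–O–C with C on the carbonyl side → ester.
  CH(OCOCH3): pendant –OC(=O)CH3: an acyloxy group → ester.
  CONHCH3: –C(=O)NHCH3: carbonyl C bonded to C and to N → amide (the N is not an amine).
No segment is a ketone: H2NCO is amide, not ketone; CH(OCOCH3) is ester, not ketone; CH2COOCH2 is ester, not ketone. → 0.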